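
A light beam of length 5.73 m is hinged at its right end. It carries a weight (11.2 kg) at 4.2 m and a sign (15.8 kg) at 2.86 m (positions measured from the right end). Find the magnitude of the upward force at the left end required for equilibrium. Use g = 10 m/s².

About the right end:
Weight: 11.2 × 10 = 112 N down at 4.2 m → arm 4.2 m, τ = 112 × 4.2 = 470.4 N·m counterclockwise.
Sign: 15.8 × 10 = 158 N down at 2.86 m → arm 2.86 m, τ = 158 × 2.86 = 451.9 N·m counterclockwise.
Net moment of the loads = 922.3 N·m counterclockwise.
The upward force F acts at the left end, arm 5.73 m, giving F × 5.73 clockwise.
For rotational equilibrium, F × 5.73 = 922.3, so F = 922.3 / 5.73 = 161 N.

F ≈ 161 N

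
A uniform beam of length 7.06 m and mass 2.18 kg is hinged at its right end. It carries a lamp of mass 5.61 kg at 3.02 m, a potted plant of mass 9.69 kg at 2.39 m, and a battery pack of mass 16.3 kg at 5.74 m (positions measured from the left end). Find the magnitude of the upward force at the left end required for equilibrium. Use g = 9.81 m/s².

Choose the right end as the axis so the unknown pivot reaction has zero arm there.
Beam weight: 2.18 × 9.81 = 21.39 N down at 3.53 m → arm 3.53 m, τ = 21.39 × 3.53 = 75.51 N·m counterclockwise.
Lamp: 5.61 × 9.81 = 55.03 N down at 3.02 m → arm 4.04 m, τ = 55.03 × 4.04 = 222.3 N·m counterclockwise.
Potted plant: 9.69 × 9.81 = 95.06 N down at 2.39 m → arm 4.67 m, τ = 95.06 × 4.67 = 443.9 N·m counterclockwise.
Battery pack: 16.3 × 9.81 = 159.9 N down at 5.74 m → arm 1.32 m, τ = 159.9 × 1.32 = 211.1 N·m counterclockwise.
Net moment of the loads = 952.8 N·m counterclockwise.
The upward force F acts at the left end, arm 7.06 m, giving F × 7.06 clockwise.
Setting net torque to zero: F × 7.06 = 952.8 → F = 952.8 / 7.06 = 135 N.

F ≈ 135 N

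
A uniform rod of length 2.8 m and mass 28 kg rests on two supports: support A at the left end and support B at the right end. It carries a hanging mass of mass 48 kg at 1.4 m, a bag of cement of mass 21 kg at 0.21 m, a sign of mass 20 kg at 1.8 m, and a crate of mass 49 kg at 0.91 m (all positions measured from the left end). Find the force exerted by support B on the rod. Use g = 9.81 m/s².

Taking torques about support A:
Beam weight: 28 × 9.81 = 274.7 N down at 1.4 m → arm 1.4 m, τ = 274.7 × 1.4 = 384.6 N·m clockwise.
Hanging mass: 48 × 9.81 = 470.9 N down at 1.4 m → arm 1.4 m, τ = 470.9 × 1.4 = 659.3 N·m clockwise.
Bag of cement: 21 × 9.81 = 206 N down at 0.21 m → arm 0.21 m, τ = 206 × 0.21 = 43.26 N·m clockwise.
Sign: 20 × 9.81 = 196.2 N down at 1.8 m → arm 1.8 m, τ = 196.2 × 1.8 = 353.2 N·m clockwise.
Crate: 49 × 9.81 = 480.7 N down at 0.91 m → arm 0.91 m, τ = 480.7 × 0.91 = 437.4 N·m clockwise.
Net load moment about support A = 1878 N·m clockwise.
Reaction R at support B is upward at 2.8 m, arm 2.8 m → moment R × 2.8 counterclockwise.
Στ = 0 ⇒ R × 2.8 = 1878 ⇒ R = 671 N.

R_B ≈ 671 N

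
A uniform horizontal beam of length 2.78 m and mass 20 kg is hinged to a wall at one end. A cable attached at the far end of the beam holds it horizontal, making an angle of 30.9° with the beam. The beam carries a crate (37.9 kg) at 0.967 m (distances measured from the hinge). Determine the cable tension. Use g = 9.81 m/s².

Take moments about the hinge.
Beam weight: 20 × 9.81 = 196.2 N down at 1.39 m → arm 1.39 m, τ = 196.2 × 1.39 = 272.7 N·m clockwise.
Crate: 37.9 × 9.81 = 371.8 N down at 0.967 m → arm 0.967 m, τ = 371.8 × 0.967 = 359.5 N·m clockwise.
Total clockwise load moment = 632.2 N·m.
The cable tension T acts at 2.78 m; only its component perpendicular to the beam, T sinθ, produces torque. sin 30.9° = 0.5135.
Balancing moments: T × 2.78 × 0.5135 = 632.2, giving T = 632.2 / 1.428 = 443 N.

T ≈ 443 N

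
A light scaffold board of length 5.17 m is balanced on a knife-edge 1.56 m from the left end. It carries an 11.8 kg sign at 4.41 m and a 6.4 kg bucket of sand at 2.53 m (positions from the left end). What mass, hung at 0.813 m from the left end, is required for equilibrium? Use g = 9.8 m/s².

Choose the knife-edge (at 1.56 m from the left end) as the axis so the support reaction has zero arm there.
Sign: 11.8 × 9.8 = 115.6 N down at 4.41 m → arm 2.85 m, τ = 115.6 × 2.85 = 329.5 N·m clockwise.
Bucket of sand: 6.4 × 9.8 = 62.72 N down at 2.53 m → arm 0.97 m, τ = 62.72 × 0.97 = 60.84 N·m clockwise.
Net moment of known loads = 390.3 N·m clockwise.
An unknown mass m at 0.813 m has arm 0.747 m; its moment is m·g·0.747 counterclockwise.
Setting net torque to zero: m × 9.8 × 0.747 = 390.3 → m = 390.3 / (9.8 × 0.747) = 53.3 kg.

m ≈ 53.3 kg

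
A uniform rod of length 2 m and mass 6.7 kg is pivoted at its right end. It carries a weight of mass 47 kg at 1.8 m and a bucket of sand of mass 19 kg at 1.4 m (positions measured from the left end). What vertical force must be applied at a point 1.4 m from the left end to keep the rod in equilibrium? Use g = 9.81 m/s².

F ≈ 450 N

Sum moments about the right end (the unknown pivot reaction has zero arm there).
Beam weight: 6.7 × 9.81 = 65.73 N down at 1 m → arm 1 m, τ = 65.73 × 1 = 65.73 N·m counterclockwise.
Weight: 47 × 9.81 = 461.1 N down at 1.8 m → arm 0.2 m, τ = 461.1 × 0.2 = 92.22 N·m counterclockwise.
Bucket of sand: 19 × 9.81 = 186.4 N down at 1.4 m → arm 0.6 m, τ = 186.4 × 0.6 = 111.8 N·m counterclockwise.
Net moment of the loads = 269.8 N·m counterclockwise.
The upward force F acts at a point 1.4 m from the left end, arm 0.6 m, giving F × 0.6 clockwise.
Balancing moments: F × 0.6 = 269.8, giving F = 269.8 / 0.6 = 450 N.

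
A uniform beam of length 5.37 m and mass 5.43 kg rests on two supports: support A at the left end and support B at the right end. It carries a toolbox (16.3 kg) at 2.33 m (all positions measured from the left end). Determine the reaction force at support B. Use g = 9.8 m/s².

Taking torques about support A:
Beam weight: 5.43 × 9.8 = 53.21 N down at 2.685 m → arm 2.685 m, τ = 53.21 × 2.685 = 142.9 N·m clockwise.
Toolbox: 16.3 × 9.8 = 159.7 N down at 2.33 m → arm 2.33 m, τ = 159.7 × 2.33 = 372.1 N·m clockwise.
Net load moment about support A = 515 N·m clockwise.
Reaction R at support B is upward at 5.37 m, arm 5.37 m → moment R × 5.37 counterclockwise.
Setting net torque to zero: R × 5.37 = 515 → R = 95.9 N.

R_B ≈ 95.9 N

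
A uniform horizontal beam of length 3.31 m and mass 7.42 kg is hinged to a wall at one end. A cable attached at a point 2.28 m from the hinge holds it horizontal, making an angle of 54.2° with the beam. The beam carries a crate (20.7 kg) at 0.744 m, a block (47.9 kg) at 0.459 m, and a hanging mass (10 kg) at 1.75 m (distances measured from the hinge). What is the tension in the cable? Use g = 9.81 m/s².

Sum moments about the hinge (the unknown hinge reaction has zero arm there).
Beam weight: 7.42 × 9.81 = 72.79 N down at 1.655 m → arm 1.655 m, τ = 72.79 × 1.655 = 120.5 N·m clockwise.
Crate: 20.7 × 9.81 = 203.1 N down at 0.744 m → arm 0.744 m, τ = 203.1 × 0.744 = 151.1 N·m clockwise.
Block: 47.9 × 9.81 = 469.9 N down at 0.459 m → arm 0.459 m, τ = 469.9 × 0.459 = 215.7 N·m clockwise.
Hanging mass: 10 × 9.81 = 98.1 N down at 1.75 m → arm 1.75 m, τ = 98.1 × 1.75 = 171.7 N·m clockwise.
Total clockwise load moment = 659 N·m.
The cable tension T acts at 2.28 m; only its component perpendicular to the beam, T sinθ, produces torque. sin 54.2° = 0.8111.
Balancing moments: T × 2.28 × 0.8111 = 659, giving T = 659 / 1.849 = 356 N.

T ≈ 356 N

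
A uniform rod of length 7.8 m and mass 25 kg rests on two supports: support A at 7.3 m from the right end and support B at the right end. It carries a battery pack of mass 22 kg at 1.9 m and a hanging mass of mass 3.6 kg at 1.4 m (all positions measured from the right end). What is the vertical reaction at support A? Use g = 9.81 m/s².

About support B:
Beam weight: 25 × 9.81 = 245.2 N down at 3.9 m → arm 3.9 m, τ = 245.2 × 3.9 = 956.3 N·m counterclockwise.
Battery pack: 22 × 9.81 = 215.8 N down at 1.9 m → arm 1.9 m, τ = 215.8 × 1.9 = 410 N·m counterclockwise.
Hanging mass: 3.6 × 9.81 = 35.32 N down at 1.4 m → arm 1.4 m, τ = 35.32 × 1.4 = 49.45 N·m counterclockwise.
Net load moment about support B = 1416 N·m counterclockwise.
Reaction R at support A is upward at 7.3 m, arm 7.3 m → moment R × 7.3 clockwise.
Setting net torque to zero: R × 7.3 = 1416 → R = 194 N.

R_A ≈ 194 N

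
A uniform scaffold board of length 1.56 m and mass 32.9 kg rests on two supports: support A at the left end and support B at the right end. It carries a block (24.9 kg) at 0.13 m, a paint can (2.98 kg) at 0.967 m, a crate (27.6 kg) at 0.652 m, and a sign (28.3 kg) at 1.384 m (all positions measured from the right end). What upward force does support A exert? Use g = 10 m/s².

R_A ≈ 570 N

About support B:
Beam weight: 32.9 × 10 = 329 N down at 0.78 m → arm 0.78 m, τ = 329 × 0.78 = 256.6 N·m counterclockwise.
Block: 24.9 × 10 = 249 N down at 0.13 m → arm 0.13 m, τ = 249 × 0.13 = 32.37 N·m counterclockwise.
Paint can: 2.98 × 10 = 29.8 N down at 0.967 m → arm 0.967 m, τ = 29.8 × 0.967 = 28.82 N·m counterclockwise.
Crate: 27.6 × 10 = 276 N down at 0.652 m → arm 0.652 m, τ = 276 × 0.652 = 180 N·m counterclockwise.
Sign: 28.3 × 10 = 283 N down at 1.384 m → arm 1.384 m, τ = 283 × 1.384 = 391.7 N·m counterclockwise.
Net load moment about support B = 889.5 N·m counterclockwise.
Reaction R at support A is upward at 1.56 m, arm 1.56 m → moment R × 1.56 clockwise.
Στ = 0 ⇒ R × 1.56 = 889.5 ⇒ R = 570 N.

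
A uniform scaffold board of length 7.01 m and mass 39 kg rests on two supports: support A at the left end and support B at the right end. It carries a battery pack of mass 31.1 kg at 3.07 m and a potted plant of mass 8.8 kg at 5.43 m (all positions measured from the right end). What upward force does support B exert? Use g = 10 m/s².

Sum moments about support A (its reaction then has zero moment arm).
Beam weight: 39 × 10 = 390 N down at 3.505 m → arm 3.505 m, τ = 390 × 3.505 = 1367 N·m clockwise.
Battery pack: 31.1 × 10 = 311 N down at 3.07 m → arm 3.94 m, τ = 311 × 3.94 = 1225 N·m clockwise.
Potted plant: 8.8 × 10 = 88 N down at 5.43 m → arm 1.58 m, τ = 88 × 1.58 = 139 N·m clockwise.
Net load moment about support A = 2731 N·m clockwise.
Reaction R at support B is upward at 0 m, arm 7.01 m → moment R × 7.01 counterclockwise.
Στ = 0 ⇒ R × 7.01 = 2731 ⇒ R = 390 N.

R_B ≈ 390 N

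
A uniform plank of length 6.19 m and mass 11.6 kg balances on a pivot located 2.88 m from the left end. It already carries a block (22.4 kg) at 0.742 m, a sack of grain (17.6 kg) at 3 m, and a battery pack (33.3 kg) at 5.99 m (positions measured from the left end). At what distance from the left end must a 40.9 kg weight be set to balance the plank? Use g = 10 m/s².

x ≈ 1.41 m from the left end

About the pivot (at 2.88 m from the left end):
Beam weight: 11.6 × 10 = 116 N down at 3.095 m → arm 0.215 m, τ = 116 × 0.215 = 24.94 N·m clockwise.
Block: 22.4 × 10 = 224 N down at 0.742 m → arm 2.138 m, τ = 224 × 2.138 = 478.9 N·m counterclockwise.
Sack of grain: 17.6 × 10 = 176 N down at 3 m → arm 0.12 m, τ = 176 × 0.12 = 21.12 N·m clockwise.
Battery pack: 33.3 × 10 = 333 N down at 5.99 m → arm 3.11 m, τ = 333 × 3.11 = 1036 N·m clockwise.
Net moment of existing loads = 603.2 N·m clockwise.
The weight weighs 40.9 × 10 = 409 N and must supply an equal counterclockwise moment, so its lever arm about the pivot is 603.2 / 409 = 1.47 m.
That puts it at 2.88 − 1.47 = 1.41 m from the left end.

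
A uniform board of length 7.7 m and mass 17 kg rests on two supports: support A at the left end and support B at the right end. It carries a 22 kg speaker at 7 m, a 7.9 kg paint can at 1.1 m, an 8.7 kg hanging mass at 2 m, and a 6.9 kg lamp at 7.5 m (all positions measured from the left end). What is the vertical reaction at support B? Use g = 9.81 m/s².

Taking torques about support A:
Beam weight: 17 × 9.81 = 166.8 N down at 3.85 m → arm 3.85 m, τ = 166.8 × 3.85 = 642.2 N·m clockwise.
Speaker: 22 × 9.81 = 215.8 N down at 7 m → arm 7 m, τ = 215.8 × 7 = 1511 N·m clockwise.
Paint can: 7.9 × 9.81 = 77.5 N down at 1.1 m → arm 1.1 m, τ = 77.5 × 1.1 = 85.25 N·m clockwise.
Hanging mass: 8.7 × 9.81 = 85.35 N down at 2 m → arm 2 m, τ = 85.35 × 2 = 170.7 N·m clockwise.
Lamp: 6.9 × 9.81 = 67.69 N down at 7.5 m → arm 7.5 m, τ = 67.69 × 7.5 = 507.7 N·m clockwise.
Net load moment about support A = 2917 N·m clockwise.
Reaction R at support B is upward at 7.7 m, arm 7.7 m → moment R × 7.7 counterclockwise.
For rotational equilibrium, R × 7.7 = 2917, so R = 379 N.

R_B ≈ 379 N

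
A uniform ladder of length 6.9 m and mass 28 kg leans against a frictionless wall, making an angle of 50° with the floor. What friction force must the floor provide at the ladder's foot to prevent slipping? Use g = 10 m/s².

Choose the foot of the ladder as the axis so the floor normal and friction both act there and drop out.
Ladder weight 28×10 = 280 N acts at 3.45 m along the ladder; its horizontal arm is 3.45·cos50° = 2.218 m → τ = 621 N·m clockwise.
Wall normal N acts horizontally at the top; its moment arm is the height L sinθ = 6.9·sin50° = 5.286 m, counterclockwise.
Setting net torque to zero: N × 5.286 = 621 → N = 117 N.
ΣFx = 0: friction at the foot balances the wall's push, so f = N_wall = 117 N.

f ≈ 117 N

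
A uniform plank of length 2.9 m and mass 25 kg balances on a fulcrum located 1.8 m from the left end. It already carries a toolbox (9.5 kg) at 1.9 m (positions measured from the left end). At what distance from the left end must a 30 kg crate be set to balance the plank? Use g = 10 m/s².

x ≈ 2.06 m from the left end

About the fulcrum (at 1.8 m from the left end):
Beam weight: 25 × 10 = 250 N down at 1.45 m → arm 0.35 m, τ = 250 × 0.35 = 87.5 N·m counterclockwise.
Toolbox: 9.5 × 10 = 95 N down at 1.9 m → arm 0.1 m, τ = 95 × 0.1 = 9.5 N·m clockwise.
Net moment of existing loads = 78 N·m counterclockwise.
The crate weighs 30 × 10 = 300 N and must supply an equal clockwise moment, so its lever arm about the fulcrum is 78 / 300 = 0.26 m.
That puts it at 1.8 + 0.26 = 2.06 m from the left end.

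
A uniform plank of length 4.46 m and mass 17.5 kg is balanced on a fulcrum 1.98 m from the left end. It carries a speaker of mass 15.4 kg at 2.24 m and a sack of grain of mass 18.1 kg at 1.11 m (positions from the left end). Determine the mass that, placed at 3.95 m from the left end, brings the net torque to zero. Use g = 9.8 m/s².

Choose the fulcrum (at 1.98 m from the left end) as the axis so the support reaction has zero arm there.
Beam weight: 17.5 × 9.8 = 171.5 N down at 2.23 m → arm 0.25 m, τ = 171.5 × 0.25 = 42.88 N·m clockwise.
Speaker: 15.4 × 9.8 = 150.9 N down at 2.24 m → arm 0.26 m, τ = 150.9 × 0.26 = 39.23 N·m clockwise.
Sack of grain: 18.1 × 9.8 = 177.4 N down at 1.11 m → arm 0.87 m, τ = 177.4 × 0.87 = 154.3 N·m counterclockwise.
Net moment of known loads = 72.19 N·m counterclockwise.
An unknown mass m at 3.95 m has arm 1.97 m; its moment is m·g·1.97 clockwise.
Στ = 0 ⇒ m × 9.8 × 1.97 = 72.19 ⇒ m = 72.19 / (9.8 × 1.97) = 3.74 kg.

m ≈ 3.74 kg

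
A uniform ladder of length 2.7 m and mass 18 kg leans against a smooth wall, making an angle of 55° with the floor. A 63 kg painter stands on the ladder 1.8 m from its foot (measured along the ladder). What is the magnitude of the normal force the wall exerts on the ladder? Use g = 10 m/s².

N_wall ≈ 357 N

Sum moments about the foot of the ladder (the floor normal and friction both act there and drop out).
Ladder weight 18×10 = 180 N acts at 1.35 m along the ladder; its horizontal arm is 1.35·cos55° = 0.7743 m → τ = 139.4 N·m clockwise.
Painter: 63×10 = 630 N at 1.8 m → arm 1.032 m → τ = 650.2 N·m clockwise.
Wall normal N acts horizontally at the top; its moment arm is the height L sinθ = 2.7·sin55° = 2.212 m, counterclockwise.
Στ = 0 ⇒ N × 2.212 = 789.6 ⇒ N = 357 N.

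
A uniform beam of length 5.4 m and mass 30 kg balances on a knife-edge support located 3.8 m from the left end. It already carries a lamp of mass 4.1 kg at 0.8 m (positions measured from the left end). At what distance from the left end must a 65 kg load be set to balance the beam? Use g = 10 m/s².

Choose the knife-edge support (at 3.8 m from the left end) as the axis so the support reaction has zero arm there.
Beam weight: 30 × 10 = 300 N down at 2.7 m → arm 1.1 m, τ = 300 × 1.1 = 330 N·m counterclockwise.
Lamp: 4.1 × 10 = 41 N down at 0.8 m → arm 3 m, τ = 41 × 3 = 123 N·m counterclockwise.
Net moment of existing loads = 453 N·m counterclockwise.
The load weighs 65 × 10 = 650 N and must supply an equal clockwise moment, so its lever arm about the knife-edge support is 453 / 650 = 0.697 m.
That puts it at 3.8 + 0.697 = 4.5 m from the left end.

x ≈ 4.5 m from the left end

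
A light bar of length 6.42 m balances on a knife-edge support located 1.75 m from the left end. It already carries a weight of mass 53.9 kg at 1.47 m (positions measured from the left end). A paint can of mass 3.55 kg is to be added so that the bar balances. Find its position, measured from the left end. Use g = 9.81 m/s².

x ≈ 6 m from the left end

Choose the knife-edge support (at 1.75 m from the left end) as the axis so the support reaction has zero arm there.
Weight: 53.9 × 9.81 = 528.8 N down at 1.47 m → arm 0.28 m, τ = 528.8 × 0.28 = 148.1 N·m counterclockwise.
Net moment of existing loads = 148.1 N·m counterclockwise.
The paint can weighs 3.55 × 9.81 = 34.83 N and must supply an equal clockwise moment, so its lever arm about the knife-edge support is 148.1 / 34.83 = 4.25 m.
That puts it at 1.75 + 4.25 = 6 m from the left end.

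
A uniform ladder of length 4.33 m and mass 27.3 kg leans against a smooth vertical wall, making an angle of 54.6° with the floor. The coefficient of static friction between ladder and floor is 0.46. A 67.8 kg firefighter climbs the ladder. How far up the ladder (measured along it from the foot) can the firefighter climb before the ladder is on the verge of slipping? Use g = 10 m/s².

d ≈ 3.06 m

Taking torques about the foot of the ladder:
Ladder weight 27.3×10 = 273 N acts at 2.165 m along the ladder; its horizontal arm is 2.165·cos54.6° = 1.254 m → τ = 342.3 N·m clockwise.
Firefighter weight 67.8×10 = 678 N at distance d → arm d·cos54.6° → τ = 678·d·0.5793 clockwise.
Wall normal N at the top has arm L sinθ = 3.53 m counterclockwise, so Στ = 0 gives N·3.53 = 342.3 + 392.8·d.
ΣFy = 0 ⇒ N_floor = 951 N, so the maximum friction is μ_s·N_floor = 0.46×951 = 437.5 N. ΣFx = 0 ⇒ N_wall = f, so at the slipping point N = 437.5 N.
Substituting: 437.5×3.53 = 342.3 + 392.8·d ⇒ d = (1544 − 342.3) / 392.8 = 3.06 m.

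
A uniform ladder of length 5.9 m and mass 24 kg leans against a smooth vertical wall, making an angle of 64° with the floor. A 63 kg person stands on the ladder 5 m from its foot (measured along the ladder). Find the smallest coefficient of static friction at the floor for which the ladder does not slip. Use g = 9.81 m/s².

Choose the foot of the ladder as the axis so the floor normal and friction both act there and drop out.
Ladder weight 24×9.81 = 235.4 N acts at 2.95 m along the ladder; its horizontal arm is 2.95·cos64° = 1.293 m → τ = 304.4 N·m clockwise.
Person: 63×9.81 = 618 N at 5 m → arm 2.192 m → τ = 1355 N·m clockwise.
Wall normal N acts horizontally at the top; its moment arm is the height L sinθ = 5.9·sin64° = 5.303 m, counterclockwise.
Setting net torque to zero: N × 5.303 = 1659 → N = 312.8 N.
ΣFx = 0 ⇒ f = N_wall = 312.8 N. ΣFy = 0 ⇒ N_floor = 853.4 N.
μ_min = f / N_floor = 312.8 / 853.4 = 0.367.

μ_min ≈ 0.367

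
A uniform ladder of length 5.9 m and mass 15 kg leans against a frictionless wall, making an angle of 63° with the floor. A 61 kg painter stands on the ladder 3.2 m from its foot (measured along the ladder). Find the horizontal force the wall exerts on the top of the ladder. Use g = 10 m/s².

N_wall ≈ 207 N

About the foot of the ladder:
Ladder weight 15×10 = 150 N acts at 2.95 m along the ladder; its horizontal arm is 2.95·cos63° = 1.339 m → τ = 200.8 N·m clockwise.
Painter: 61×10 = 610 N at 3.2 m → arm 1.453 m → τ = 886.3 N·m clockwise.
Wall normal N acts horizontally at the top; its moment arm is the height L sinθ = 5.9·sin63° = 5.257 m, counterclockwise.
Balancing moments: N × 5.257 = 1087, giving N = 207 N.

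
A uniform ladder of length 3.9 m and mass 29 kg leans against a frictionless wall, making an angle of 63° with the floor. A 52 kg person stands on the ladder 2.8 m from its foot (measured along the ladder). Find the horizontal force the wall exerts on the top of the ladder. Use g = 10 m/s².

N_wall ≈ 264 N

Take moments about the foot of the ladder.
Ladder weight 29×10 = 290 N acts at 1.95 m along the ladder; its horizontal arm is 1.95·cos63° = 0.8853 m → τ = 256.7 N·m clockwise.
Person: 52×10 = 520 N at 2.8 m → arm 1.271 m → τ = 660.9 N·m clockwise.
Wall normal N acts horizontally at the top; its moment arm is the height L sinθ = 3.9·sin63° = 3.475 m, counterclockwise.
For rotational equilibrium, N × 3.475 = 917.6, so N = 264 N.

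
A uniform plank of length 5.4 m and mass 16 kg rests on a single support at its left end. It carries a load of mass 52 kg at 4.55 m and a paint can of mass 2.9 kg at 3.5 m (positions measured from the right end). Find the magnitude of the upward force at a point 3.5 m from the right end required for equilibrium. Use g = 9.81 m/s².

F ≈ 480 N

About the left end:
Beam weight: 16 × 9.81 = 157 N down at 2.7 m → arm 2.7 m, τ = 157 × 2.7 = 423.9 N·m clockwise.
Load: 52 × 9.81 = 510.1 N down at 4.55 m → arm 0.85 m, τ = 510.1 × 0.85 = 433.6 N·m clockwise.
Paint can: 2.9 × 9.81 = 28.45 N down at 3.5 m → arm 1.9 m, τ = 28.45 × 1.9 = 54.05 N·m clockwise.
Net moment of the loads = 911.5 N·m clockwise.
The upward force F acts at a point 3.5 m from the right end, arm 1.9 m, giving F × 1.9 counterclockwise.
Balancing moments: F × 1.9 = 911.5, giving F = 911.5 / 1.9 = 480 N.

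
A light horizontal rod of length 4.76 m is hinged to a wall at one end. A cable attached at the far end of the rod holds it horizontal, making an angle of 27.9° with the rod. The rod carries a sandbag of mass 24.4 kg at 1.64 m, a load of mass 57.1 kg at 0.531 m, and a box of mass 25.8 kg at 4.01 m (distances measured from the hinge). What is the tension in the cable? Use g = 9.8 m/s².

T ≈ 765 N

About the hinge:
Sandbag: 24.4 × 9.8 = 239.1 N down at 1.64 m → arm 1.64 m, τ = 239.1 × 1.64 = 392.1 N·m clockwise.
Load: 57.1 × 9.8 = 559.6 N down at 0.531 m → arm 0.531 m, τ = 559.6 × 0.531 = 297.1 N·m clockwise.
Box: 25.8 × 9.8 = 252.8 N down at 4.01 m → arm 4.01 m, τ = 252.8 × 4.01 = 1014 N·m clockwise.
Total clockwise load moment = 1703 N·m.
The cable tension T acts at 4.76 m; only its component perpendicular to the rod, T sinθ, produces torque. sin 27.9° = 0.4679.
Setting net torque to zero: T × 4.76 × 0.4679 = 1703 → T = 1703 / 2.227 = 765 N.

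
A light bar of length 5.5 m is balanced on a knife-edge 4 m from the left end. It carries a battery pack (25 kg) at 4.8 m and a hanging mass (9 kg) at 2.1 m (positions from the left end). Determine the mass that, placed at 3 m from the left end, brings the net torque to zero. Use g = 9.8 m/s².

Sum moments about the knife-edge (at 4 m from the left end) (the support reaction has zero arm there).
Battery pack: 25 × 9.8 = 245 N down at 4.8 m → arm 0.8 m, τ = 245 × 0.8 = 196 N·m clockwise.
Hanging mass: 9 × 9.8 = 88.2 N down at 2.1 m → arm 1.9 m, τ = 88.2 × 1.9 = 167.6 N·m counterclockwise.
Net moment of known loads = 28.4 N·m clockwise.
An unknown mass m at 3 m has arm 1 m; its moment is m·g·1 counterclockwise.
Στ = 0 ⇒ m × 9.8 × 1 = 28.4 ⇒ m = 28.4 / (9.8 × 1) = 2.9 kg.

m ≈ 2.9 kg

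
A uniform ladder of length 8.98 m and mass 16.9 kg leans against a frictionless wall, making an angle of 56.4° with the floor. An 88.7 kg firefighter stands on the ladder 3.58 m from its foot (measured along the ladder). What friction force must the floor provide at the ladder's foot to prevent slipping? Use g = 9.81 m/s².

f ≈ 286 N

Choose the foot of the ladder as the axis so the floor normal and friction both act there and drop out.
Ladder weight 16.9×9.81 = 165.8 N acts at 4.49 m along the ladder; its horizontal arm is 4.49·cos56.4° = 2.485 m → τ = 412 N·m clockwise.
Firefighter: 88.7×9.81 = 870.1 N at 3.58 m → arm 1.981 m → τ = 1724 N·m clockwise.
Wall normal N acts horizontally at the top; its moment arm is the height L sinθ = 8.98·sin56.4° = 7.48 m, counterclockwise.
For rotational equilibrium, N × 7.48 = 2136, so N = 286 N.
ΣFx = 0: friction at the foot balances the wall's push, so f = N_wall = 286 N.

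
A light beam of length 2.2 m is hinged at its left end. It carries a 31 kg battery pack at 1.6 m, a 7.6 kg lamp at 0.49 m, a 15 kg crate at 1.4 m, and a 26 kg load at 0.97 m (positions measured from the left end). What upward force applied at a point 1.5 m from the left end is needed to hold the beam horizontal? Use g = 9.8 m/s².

F ≈ 650 N

Choose the left end as the axis so the unknown pivot reaction has zero arm there.
Battery pack: 31 × 9.8 = 303.8 N down at 1.6 m → arm 1.6 m, τ = 303.8 × 1.6 = 486.1 N·m clockwise.
Lamp: 7.6 × 9.8 = 74.48 N down at 0.49 m → arm 0.49 m, τ = 74.48 × 0.49 = 36.5 N·m clockwise.
Crate: 15 × 9.8 = 147 N down at 1.4 m → arm 1.4 m, τ = 147 × 1.4 = 205.8 N·m clockwise.
Load: 26 × 9.8 = 254.8 N down at 0.97 m → arm 0.97 m, τ = 254.8 × 0.97 = 247.2 N·m clockwise.
Net moment of the loads = 975.6 N·m clockwise.
The upward force F acts at a point 1.5 m from the left end, arm 1.5 m, giving F × 1.5 counterclockwise.
Στ = 0 ⇒ F × 1.5 = 975.6 ⇒ F = 975.6 / 1.5 = 650 N.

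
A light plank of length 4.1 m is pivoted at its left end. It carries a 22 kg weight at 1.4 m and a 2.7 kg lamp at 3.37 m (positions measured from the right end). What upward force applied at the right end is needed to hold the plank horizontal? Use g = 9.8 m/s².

Choose the left end as the axis so the unknown pivot reaction has zero arm there.
Weight: 22 × 9.8 = 215.6 N down at 1.4 m → arm 2.7 m, τ = 215.6 × 2.7 = 582.1 N·m clockwise.
Lamp: 2.7 × 9.8 = 26.46 N down at 3.37 m → arm 0.73 m, τ = 26.46 × 0.73 = 19.32 N·m clockwise.
Net moment of the loads = 601.4 N·m clockwise.
The upward force F acts at the right end, arm 4.1 m, giving F × 4.1 counterclockwise.
Στ = 0 ⇒ F × 4.1 = 601.4 ⇒ F = 601.4 / 4.1 = 147 N.

F ≈ 147 N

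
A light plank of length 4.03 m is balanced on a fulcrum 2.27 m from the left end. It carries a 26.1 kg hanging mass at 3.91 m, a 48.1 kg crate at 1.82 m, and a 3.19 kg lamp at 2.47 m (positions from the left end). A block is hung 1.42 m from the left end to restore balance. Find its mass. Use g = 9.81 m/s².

Take moments about the fulcrum (at 2.27 m from the left end).
Hanging mass: 26.1 × 9.81 = 256 N down at 3.91 m → arm 1.64 m, τ = 256 × 1.64 = 419.8 N·m clockwise.
Crate: 48.1 × 9.81 = 471.9 N down at 1.82 m → arm 0.45 m, τ = 471.9 × 0.45 = 212.4 N·m counterclockwise.
Lamp: 3.19 × 9.81 = 31.29 N down at 2.47 m → arm 0.2 m, τ = 31.29 × 0.2 = 6.258 N·m clockwise.
Net moment of known loads = 213.7 N·m clockwise.
An unknown mass m at 1.42 m has arm 0.85 m; its moment is m·g·0.85 counterclockwise.
For rotational equilibrium, m × 9.81 × 0.85 = 213.7, so m = 213.7 / (9.81 × 0.85) = 25.6 kg.

m ≈ 25.6 kg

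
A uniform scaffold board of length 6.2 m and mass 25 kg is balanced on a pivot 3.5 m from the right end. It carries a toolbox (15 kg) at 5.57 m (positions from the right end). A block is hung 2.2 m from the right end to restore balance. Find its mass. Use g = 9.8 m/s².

Take moments about the pivot (at 3.5 m from the right end).
Beam weight: 25 × 9.8 = 245 N down at 3.1 m → arm 0.4 m, τ = 245 × 0.4 = 98 N·m clockwise.
Toolbox: 15 × 9.8 = 147 N down at 5.57 m → arm 2.07 m, τ = 147 × 2.07 = 304.3 N·m counterclockwise.
Net moment of known loads = 206.3 N·m counterclockwise.
An unknown mass m at 2.2 m has arm 1.3 m; its moment is m·g·1.3 clockwise.
Στ = 0 ⇒ m × 9.8 × 1.3 = 206.3 ⇒ m = 206.3 / (9.8 × 1.3) = 16.2 kg.

m ≈ 16.2 kg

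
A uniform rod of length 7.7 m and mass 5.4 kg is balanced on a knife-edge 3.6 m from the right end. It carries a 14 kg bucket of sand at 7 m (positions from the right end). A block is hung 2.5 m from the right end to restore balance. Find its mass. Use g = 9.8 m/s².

Taking torques about the knife-edge (at 3.6 m from the right end):
Beam weight: 5.4 × 9.8 = 52.92 N down at 3.85 m → arm 0.25 m, τ = 52.92 × 0.25 = 13.23 N·m counterclockwise.
Bucket of sand: 14 × 9.8 = 137.2 N down at 7 m → arm 3.4 m, τ = 137.2 × 3.4 = 466.5 N·m counterclockwise.
Net moment of known loads = 479.7 N·m counterclockwise.
An unknown mass m at 2.5 m has arm 1.1 m; its moment is m·g·1.1 clockwise.
For rotational equilibrium, m × 9.8 × 1.1 = 479.7, so m = 479.7 / (9.8 × 1.1) = 44.5 kg.

m ≈ 44.5 kg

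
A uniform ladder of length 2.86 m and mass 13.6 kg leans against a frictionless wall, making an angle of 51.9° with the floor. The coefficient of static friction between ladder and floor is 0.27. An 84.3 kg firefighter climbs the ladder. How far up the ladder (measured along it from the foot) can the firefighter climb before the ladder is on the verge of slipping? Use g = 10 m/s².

Take moments about the foot of the ladder.
Ladder weight 13.6×10 = 136 N acts at 1.43 m along the ladder; its horizontal arm is 1.43·cos51.9° = 0.8824 m → τ = 120 N·m clockwise.
Firefighter weight 84.3×10 = 843 N at distance d → arm d·cos51.9° → τ = 843·d·0.617 clockwise.
Wall normal N at the top has arm L sinθ = 2.251 m counterclockwise, so Στ = 0 gives N·2.251 = 120 + 520.1·d.
ΣFy = 0 ⇒ N_floor = 979 N, so the maximum friction is μ_s·N_floor = 0.27×979 = 264.3 N. ΣFx = 0 ⇒ N_wall = f, so at the slipping point N = 264.3 N.
Substituting: 264.3×2.251 = 120 + 520.1·d ⇒ d = (594.9 − 120) / 520.1 = 0.913 m.

d ≈ 0.913 m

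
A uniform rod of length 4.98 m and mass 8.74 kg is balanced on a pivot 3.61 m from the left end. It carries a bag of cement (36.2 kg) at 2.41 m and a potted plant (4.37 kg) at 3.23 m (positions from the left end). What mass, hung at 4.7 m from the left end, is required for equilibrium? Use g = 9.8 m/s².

m ≈ 50.4 kg

Sum moments about the pivot (at 3.61 m from the left end) (the support reaction has zero arm there).
Beam weight: 8.74 × 9.8 = 85.65 N down at 2.49 m → arm 1.12 m, τ = 85.65 × 1.12 = 95.93 N·m counterclockwise.
Bag of cement: 36.2 × 9.8 = 354.8 N down at 2.41 m → arm 1.2 m, τ = 354.8 × 1.2 = 425.8 N·m counterclockwise.
Potted plant: 4.37 × 9.8 = 42.83 N down at 3.23 m → arm 0.38 m, τ = 42.83 × 0.38 = 16.28 N·m counterclockwise.
Net moment of known loads = 538 N·m counterclockwise.
An unknown mass m at 4.7 m has arm 1.09 m; its moment is m·g·1.09 clockwise.
Στ = 0 ⇒ m × 9.8 × 1.09 = 538 ⇒ m = 538 / (9.8 × 1.09) = 50.4 kg.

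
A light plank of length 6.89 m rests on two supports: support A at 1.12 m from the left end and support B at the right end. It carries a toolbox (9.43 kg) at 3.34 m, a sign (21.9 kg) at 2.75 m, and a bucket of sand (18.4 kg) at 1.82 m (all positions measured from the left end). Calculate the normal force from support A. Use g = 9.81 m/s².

R_A ≈ 370 N

Choose support B as the axis so its reaction then has zero moment arm.
Toolbox: 9.43 × 9.81 = 92.51 N down at 3.34 m → arm 3.55 m, τ = 92.51 × 3.55 = 328.4 N·m counterclockwise.
Sign: 21.9 × 9.81 = 214.8 N down at 2.75 m → arm 4.14 m, τ = 214.8 × 4.14 = 889.3 N·m counterclockwise.
Bucket of sand: 18.4 × 9.81 = 180.5 N down at 1.82 m → arm 5.07 m, τ = 180.5 × 5.07 = 915.1 N·m counterclockwise.
Net load moment about support B = 2133 N·m counterclockwise.
Reaction R at support A is upward at 1.12 m, arm 5.77 m → moment R × 5.77 clockwise.
Στ = 0 ⇒ R × 5.77 = 2133 ⇒ R = 370 N.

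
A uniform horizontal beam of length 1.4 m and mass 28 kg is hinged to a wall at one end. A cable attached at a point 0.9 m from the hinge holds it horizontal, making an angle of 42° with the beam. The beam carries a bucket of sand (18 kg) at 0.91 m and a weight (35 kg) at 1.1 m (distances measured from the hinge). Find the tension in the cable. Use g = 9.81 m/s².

T ≈ 1210 N

About the hinge:
Beam weight: 28 × 9.81 = 274.7 N down at 0.7 m → arm 0.7 m, τ = 274.7 × 0.7 = 192.3 N·m clockwise.
Bucket of sand: 18 × 9.81 = 176.6 N down at 0.91 m → arm 0.91 m, τ = 176.6 × 0.91 = 160.7 N·m clockwise.
Weight: 35 × 9.81 = 343.4 N down at 1.1 m → arm 1.1 m, τ = 343.4 × 1.1 = 377.7 N·m clockwise.
Total clockwise load moment = 730.7 N·m.
The cable tension T acts at 0.9 m; only its component perpendicular to the beam, T sinθ, produces torque. sin 42° = 0.6691.
Balancing moments: T × 0.9 × 0.6691 = 730.7, giving T = 730.7 / 0.6022 = 1210 N.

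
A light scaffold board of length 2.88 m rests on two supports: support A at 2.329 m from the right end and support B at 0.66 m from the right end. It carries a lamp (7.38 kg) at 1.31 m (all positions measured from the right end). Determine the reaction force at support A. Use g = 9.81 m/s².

About support B:
Lamp: 7.38 × 9.81 = 72.4 N down at 1.31 m → arm 0.65 m, τ = 72.4 × 0.65 = 47.06 N·m counterclockwise.
Net load moment about support B = 47.06 N·m counterclockwise.
Reaction R at support A is upward at 2.329 m, arm 1.669 m → moment R × 1.669 clockwise.
For rotational equilibrium, R × 1.669 = 47.06, so R = 28.2 N.

R_A ≈ 28.2 N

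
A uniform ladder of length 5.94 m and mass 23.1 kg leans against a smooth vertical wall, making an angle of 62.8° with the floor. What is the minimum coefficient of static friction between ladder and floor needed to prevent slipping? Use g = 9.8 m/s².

μ_min ≈ 0.257

About the foot of the ladder:
Ladder weight 23.1×9.8 = 226.4 N acts at 2.97 m along the ladder; its horizontal arm is 2.97·cos62.8° = 1.358 m → τ = 307.5 N·m clockwise.
Wall normal N acts horizontally at the top; its moment arm is the height L sinθ = 5.94·sin62.8° = 5.283 m, counterclockwise.
Στ = 0 ⇒ N × 5.283 = 307.5 ⇒ N = 58.21 N.
ΣFx = 0 ⇒ f = N_wall = 58.21 N. ΣFy = 0 ⇒ N_floor = 226.4 N.
μ_min = f / N_floor = 58.21 / 226.4 = 0.257.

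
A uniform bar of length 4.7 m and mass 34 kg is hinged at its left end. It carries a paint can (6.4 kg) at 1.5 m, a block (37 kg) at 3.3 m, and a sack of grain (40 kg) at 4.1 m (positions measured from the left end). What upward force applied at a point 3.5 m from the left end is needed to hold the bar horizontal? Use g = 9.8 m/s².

F ≈ 1050 N

Choose the left end as the axis so the unknown pivot reaction has zero arm there.
Beam weight: 34 × 9.8 = 333.2 N down at 2.35 m → arm 2.35 m, τ = 333.2 × 2.35 = 783 N·m clockwise.
Paint can: 6.4 × 9.8 = 62.72 N down at 1.5 m → arm 1.5 m, τ = 62.72 × 1.5 = 94.08 N·m clockwise.
Block: 37 × 9.8 = 362.6 N down at 3.3 m → arm 3.3 m, τ = 362.6 × 3.3 = 1197 N·m clockwise.
Sack of grain: 40 × 9.8 = 392 N down at 4.1 m → arm 4.1 m, τ = 392 × 4.1 = 1607 N·m clockwise.
Net moment of the loads = 3681 N·m clockwise.
The upward force F acts at a point 3.5 m from the left end, arm 3.5 m, giving F × 3.5 counterclockwise.
For rotational equilibrium, F × 3.5 = 3681, so F = 3681 / 3.5 = 1050 N.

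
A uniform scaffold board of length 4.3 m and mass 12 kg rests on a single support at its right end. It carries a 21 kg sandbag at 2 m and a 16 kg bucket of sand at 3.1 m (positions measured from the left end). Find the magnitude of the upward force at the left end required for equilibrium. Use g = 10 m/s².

Taking torques about the right end:
Beam weight: 12 × 10 = 120 N down at 2.15 m → arm 2.15 m, τ = 120 × 2.15 = 258 N·m counterclockwise.
Sandbag: 21 × 10 = 210 N down at 2 m → arm 2.3 m, τ = 210 × 2.3 = 483 N·m counterclockwise.
Bucket of sand: 16 × 10 = 160 N down at 3.1 m → arm 1.2 m, τ = 160 × 1.2 = 192 N·m counterclockwise.
Net moment of the loads = 933 N·m counterclockwise.
The upward force F acts at the left end, arm 4.3 m, giving F × 4.3 clockwise.
Setting net torque to zero: F × 4.3 = 933 → F = 933 / 4.3 = 217 N.

F ≈ 217 N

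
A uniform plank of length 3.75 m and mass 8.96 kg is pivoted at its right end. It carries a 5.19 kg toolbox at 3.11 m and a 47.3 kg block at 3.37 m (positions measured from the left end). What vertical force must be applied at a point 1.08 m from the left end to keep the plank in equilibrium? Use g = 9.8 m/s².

About the right end:
Beam weight: 8.96 × 9.8 = 87.81 N down at 1.875 m → arm 1.875 m, τ = 87.81 × 1.875 = 164.6 N·m counterclockwise.
Toolbox: 5.19 × 9.8 = 50.86 N down at 3.11 m → arm 0.64 m, τ = 50.86 × 0.64 = 32.55 N·m counterclockwise.
Block: 47.3 × 9.8 = 463.5 N down at 3.37 m → arm 0.38 m, τ = 463.5 × 0.38 = 176.1 N·m counterclockwise.
Net moment of the loads = 373.2 N·m counterclockwise.
The upward force F acts at a point 1.08 m from the left end, arm 2.67 m, giving F × 2.67 clockwise.
Balancing moments: F × 2.67 = 373.2, giving F = 373.2 / 2.67 = 140 N.

F ≈ 140 N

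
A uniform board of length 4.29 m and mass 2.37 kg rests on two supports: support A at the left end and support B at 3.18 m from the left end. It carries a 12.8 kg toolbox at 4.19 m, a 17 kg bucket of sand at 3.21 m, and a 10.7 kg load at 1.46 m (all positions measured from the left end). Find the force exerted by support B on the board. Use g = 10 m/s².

R_B ≈ 405 N

Sum moments about support A (its reaction then has zero moment arm).
Beam weight: 2.37 × 10 = 23.7 N down at 2.145 m → arm 2.145 m, τ = 23.7 × 2.145 = 50.84 N·m clockwise.
Toolbox: 12.8 × 10 = 128 N down at 4.19 m → arm 4.19 m, τ = 128 × 4.19 = 536.3 N·m clockwise.
Bucket of sand: 17 × 10 = 170 N down at 3.21 m → arm 3.21 m, τ = 170 × 3.21 = 545.7 N·m clockwise.
Load: 10.7 × 10 = 107 N down at 1.46 m → arm 1.46 m, τ = 107 × 1.46 = 156.2 N·m clockwise.
Net load moment about support A = 1289 N·m clockwise.
Reaction R at support B is upward at 3.18 m, arm 3.18 m → moment R × 3.18 counterclockwise.
Στ = 0 ⇒ R × 3.18 = 1289 ⇒ R = 405 N.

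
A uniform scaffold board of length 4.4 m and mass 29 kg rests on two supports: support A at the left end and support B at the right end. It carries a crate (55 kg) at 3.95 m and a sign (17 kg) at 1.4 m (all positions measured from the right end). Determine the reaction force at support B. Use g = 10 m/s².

About support A:
Beam weight: 29 × 10 = 290 N down at 2.2 m → arm 2.2 m, τ = 290 × 2.2 = 638 N·m clockwise.
Crate: 55 × 10 = 550 N down at 3.95 m → arm 0.45 m, τ = 550 × 0.45 = 247.5 N·m clockwise.
Sign: 17 × 10 = 170 N down at 1.4 m → arm 3 m, τ = 170 × 3 = 510 N·m clockwise.
Net load moment about support A = 1396 N·m clockwise.
Reaction R at support B is upward at 0 m, arm 4.4 m → moment R × 4.4 counterclockwise.
Setting net torque to zero: R × 4.4 = 1396 → R = 317 N.

R_B ≈ 317 N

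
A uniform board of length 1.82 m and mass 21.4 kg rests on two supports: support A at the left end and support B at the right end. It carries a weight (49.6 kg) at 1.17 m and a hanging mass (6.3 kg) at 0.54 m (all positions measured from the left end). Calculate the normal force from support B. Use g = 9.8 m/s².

Sum moments about support A (its reaction then has zero moment arm).
Beam weight: 21.4 × 9.8 = 209.7 N down at 0.91 m → arm 0.91 m, τ = 209.7 × 0.91 = 190.8 N·m clockwise.
Weight: 49.6 × 9.8 = 486.1 N down at 1.17 m → arm 1.17 m, τ = 486.1 × 1.17 = 568.7 N·m clockwise.
Hanging mass: 6.3 × 9.8 = 61.74 N down at 0.54 m → arm 0.54 m, τ = 61.74 × 0.54 = 33.34 N·m clockwise.
Net load moment about support A = 792.8 N·m clockwise.
Reaction R at support B is upward at 1.82 m, arm 1.82 m → moment R × 1.82 counterclockwise.
For rotational equilibrium, R × 1.82 = 792.8, so R = 436 N.

R_B ≈ 436 N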